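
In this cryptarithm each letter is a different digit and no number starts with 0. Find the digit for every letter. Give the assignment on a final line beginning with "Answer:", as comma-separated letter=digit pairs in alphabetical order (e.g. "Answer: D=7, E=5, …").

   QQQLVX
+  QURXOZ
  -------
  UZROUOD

Step 1. [col 1: X + Z ≡ D (mod 10)] no forcing yet in column 1 (carry-in 0); X=7 is free and consistent — try it ⇒ X=7.
Step 2. [col 1: X + Z ≡ D (mod 10)] D=9 is one option consistent with column 1 (X + Z ≡ D (mod 10), carry-in 0) — take it ⇒ D=9.
Step 3. [U] the sum has 7 digits but both addends have 6; that extra leading digit U is the final carry, namely 1 ⇒ U=1.
Step 4. [col 1: X + Z ≡ D (mod 10)] column 1: given X=7, D=9, carry-in 0, and digits 1,7,9 already taken and all letters distinct, X+Z≡D (mod 10) forces Z=2. So Z=2.
Step 5. [col 2: V + O ≡ O (mod 10)] from column 2 (nothing yet, carry-in 0, digits 1,2,7,9 already taken and all letters distinct): V must equal 0. So V=0.
Step 6. [col 2: V + O ≡ O (mod 10)] several values work for O in column 2 (V + O ≡ O (mod 10), carry-in 0); try O=5, so O=5.
Step 7. [col 3: L + X ≡ U (mod 10)] in column 3 we have L+X≡U with carry-in 0; given X=7, U=1 and digits 0,1,2,5,7,9 already taken and all letters distinct, that pins L to 4. So L=4.
Step 8. [col 4: Q + R ≡ O (mod 10)] column 4 (Q + R ≡ O (mod 10), carry-in 1) doesn't pin R yet; pick R=8 and continue, so R=8.
Step 9. [col 4: Q + R ≡ O (mod 10)] column 4: given R=8, O=5, carry-in 1, and digits 0,1,2,4,5,7,8,9 already taken and all letters distinct, Q+R≡O (mod 10) forces Q=6. So Q=6.

Answer: D=9, L=4, O=5, Q=6, R=8, U=1, V=0, X=7, Z=2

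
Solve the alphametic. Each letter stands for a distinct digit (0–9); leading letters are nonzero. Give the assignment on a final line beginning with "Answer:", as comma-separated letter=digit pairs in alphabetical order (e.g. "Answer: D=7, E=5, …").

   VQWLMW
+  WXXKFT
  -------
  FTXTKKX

Step 1. [col 1: W + T ≡ X (mod 10)] several values work for T in column 1 (W + T ≡ X (mod 10), carry-in 0); try T=2, so T=2.
Step 2. [col 1: W + T ≡ X (mod 10)] column 1 (W + T ≡ X (mod 10), carry-in 0) doesn't pin W yet; pick W=5 and continue, so W=5.
Step 3. [F] the sum has 7 digits but both addends have 6; that extra leading digit F is the final carry, namely 1, so F=1.
Step 4. [col 1: W + T ≡ X (mod 10)] column 1 reads W+T+carry(0)=X with W=5, T=2; with digits 1,2,5 already taken and all letters distinct, the only value for X is 7, so X=7.
Step 5. [col 2: M + F ≡ K (mod 10)] M=3 is one option consistent with column 2 (M + F ≡ K (mod 10), carry-in 0) — take it, so M=3.
Step 6. [col 2: M + F ≡ K (mod 10)] column 2: given M=3, F=1, carry-in 0, and digits 1,2,3,5,7 already taken and all letters distinct, M+F≡K (mod 10) forces K=4. So K=4.
Step 7. [col 3: L + K ≡ K (mod 10)] column 3 reads L+K+carry(0)=K with K=4; with digits 1,2,3,4,5,7 already taken and all letters distinct, the only value for L is 0, so L=0.
Step 8. [col 5: Q + X ≡ X (mod 10)] from column 5 (X=7, carry-in 1, digits 0,1,2,3,4,5,7 already taken and all letters distinct): Q must equal 9, so Q=9.
Step 9. [col 6: V + W ≡ T (mod 10)] column 6 reads V+W+carry(1)=T with W=5, T=2; with digits 0,1,2,3,4,5,7,9 already taken and all letters distinct, the only value for V is 6 ⇒ V=6.

Answer: F=1, K=4, L=0, M=3, Q=9, T=2, V=6, W=5, X=7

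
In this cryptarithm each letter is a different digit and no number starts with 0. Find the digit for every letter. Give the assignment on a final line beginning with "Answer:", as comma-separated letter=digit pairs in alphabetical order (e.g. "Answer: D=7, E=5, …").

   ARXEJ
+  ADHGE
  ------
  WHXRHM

Step 1. [col 1: J + E ≡ M (mod 10)] several values work for E in column 1 (J + E ≡ M (mod 10), carry-in 0); try E=8, so E=8.
Step 2. [col 1: J + E ≡ M (mod 10)] J=2 is one option consistent with column 1 (J + E ≡ M (mod 10), carry-in 0) — take it. So J=2.
Step 3. [W] adding two 5-digit numbers gives at most 5+1 digits, and here it does — W is that final carry and must be 1, so W=1.
Step 4. [col 1: J + E ≡ M (mod 10)] in column 1 we have J+E≡M with carry-in 0; given J=2, E=8 and digits 1,2,8 already taken and all letters distinct, that pins M to 0 ⇒ M=0.
Step 5. [col 2: E + G ≡ H (mod 10)] column 2 (E + G ≡ H (mod 10), carry-in 1) doesn't pin H yet; pick H=5 and continue ⇒ H=5.
Step 6. [col 2: E + G ≡ H (mod 10)] column 2: given E=8, H=5, carry-in 1, and digits 0,1,2,5,8 already taken and all letters distinct, E+G≡H (mod 10) forces G=6. So G=6.
Step 7. [col 3: X + H ≡ R (mod 10)] column 3 (X + H ≡ R (mod 10), carry-in 1) doesn't pin R yet; pick R=9 and continue, so R=9.
Step 8. [col 3: X + H ≡ R (mod 10)] in column 3 we have X+H≡R with carry-in 1; given H=5, R=9 and digits 0,1,2,5,6,8,9 already taken and all letters distinct, that pins X to 3, so X=3.
Step 9. [col 4: R + D ≡ X (mod 10)] from column 4 (R=9, X=3, carry-in 0, digits 0,1,2,3,5,6,8,9 already taken and all letters distinct): D must equal 4. So D=4.
Step 10. [col 5: A + A ≡ H (mod 10)] column 5 reads A+A+carry(1)=H with H=5; with digits 0,1,2,3,4,5,6,8,9 already taken and all letters distinct, the only value for A is 7 ⇒ A=7.

Answer: A=7, D=4, E=8, G=6, H=5, J=2, M=0, R=9, W=1, X=3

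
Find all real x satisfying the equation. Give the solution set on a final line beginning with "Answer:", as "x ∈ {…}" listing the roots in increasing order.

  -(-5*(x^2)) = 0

Step 1. [-(-5*(x^2)) = 0] leading − — multiply by −1, so neg: -5*(x^2) = 0.
Step 2. [-5*(x^2) = 0] LHS = -5·(…); ÷-5 both sides, so div: x^2 = 0.
Step 3. [x^2 = 0] LHS squared, RHS 0 ≥ 0: apply √ (±) ⇒ sqrt: x = 0.

Answer: x ∈ {0}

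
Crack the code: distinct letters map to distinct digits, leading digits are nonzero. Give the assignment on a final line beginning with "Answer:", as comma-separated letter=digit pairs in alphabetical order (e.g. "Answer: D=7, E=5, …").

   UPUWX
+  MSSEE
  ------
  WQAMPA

Step 1. [W] adding two 5-digit numbers gives at most 5+1 digits, and here it does — W is that final carry and must be 1 ⇒ W=1.
Step 2. [col 1: X + E ≡ A (mod 10)] several values work for X in column 1 (X + E ≡ A (mod 10), carry-in 0); try X=4, so X=4.
Step 3. [col 1: X + E ≡ A (mod 10)] several values work for A in column 1 (X + E ≡ A (mod 10), carry-in 0); try A=0. So A=0.
Step 4. [col 1: X + E ≡ A (mod 10)] column 1: given X=4, A=0, carry-in 0, and digits 0,1,4 already taken and all letters distinct, X+E≡A (mod 10) forces E=6. So E=6.
Step 5. [col 2: W + E ≡ P (mod 10)] from column 2 (W=1, E=6, carry-in 1, digits 0,1,4,6 already taken and all letters distinct): P must equal 8 ⇒ P=8.
Step 6. [col 3: U + S ≡ M (mod 10)] U=5 is one option consistent with column 3 (U + S ≡ M (mod 10), carry-in 0) — take it. So U=5.
Step 7. [col 3: U + S ≡ M (mod 10)] no forcing yet in column 3 (carry-in 0); S=2 is free and consistent — try it ⇒ S=2.
Step 8. [col 3: U + S ≡ M (mod 10)] in column 3 we have U+S≡M with carry-in 0; given U=5, S=2 and digits 0,1,2,4,5,6,8 already taken and all letters distinct, that pins M to 7, so M=7.
Step 9. [col 5: U + M ≡ Q (mod 10)] from column 5 (U=5, M=7, carry-in 1, digits 0,1,2,4,5,6,7,8 already taken and all letters distinct): Q must equal 3, so Q=3.

Answer: A=0, E=6, M=7, P=8, Q=3, S=2, U=5, W=1, X=4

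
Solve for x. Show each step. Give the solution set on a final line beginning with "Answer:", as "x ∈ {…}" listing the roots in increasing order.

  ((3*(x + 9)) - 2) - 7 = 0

Step 1. [((3*(x + 9)) - 2) - 7 = 0] add 7: x sits inside (… - 7) ⇒ sub: (3*(x + 9)) - 2 = 7.
Step 2. [(3*(x + 9)) - 2 = 7] peel the -2: add 2 from each side ⇒ sub: 3*(x + 9) = 9.
Step 3. [3*(x + 9) = 9] 3 out front; divide by 3, so div: x + 9 = 3.
Step 4. [x + 9 = 3] +9 is outermost — subtract 9 both sides. So sub: x = -6.

Answer: x ∈ {-6}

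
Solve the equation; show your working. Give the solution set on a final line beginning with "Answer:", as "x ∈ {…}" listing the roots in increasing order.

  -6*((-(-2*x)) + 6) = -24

Step 1. [-6*((-(-2*x)) + 6) = -24] -6·(inner) — divide through by -6 ⇒ div: (-(-2*x)) + 6 = 4.
Step 2. [(-(-2*x)) + 6 = 4] peel the +6: subtract 6 from each side, so sub: -(-2*x) = -2.
Step 3. [-(-2*x) = -2] leading − — multiply by −1 ⇒ neg: -2*x = 2.
Step 4. [-2*x = 2] -2·(inner) — divide through by -2 ⇒ div: x = -1.

Answer: x ∈ {-1}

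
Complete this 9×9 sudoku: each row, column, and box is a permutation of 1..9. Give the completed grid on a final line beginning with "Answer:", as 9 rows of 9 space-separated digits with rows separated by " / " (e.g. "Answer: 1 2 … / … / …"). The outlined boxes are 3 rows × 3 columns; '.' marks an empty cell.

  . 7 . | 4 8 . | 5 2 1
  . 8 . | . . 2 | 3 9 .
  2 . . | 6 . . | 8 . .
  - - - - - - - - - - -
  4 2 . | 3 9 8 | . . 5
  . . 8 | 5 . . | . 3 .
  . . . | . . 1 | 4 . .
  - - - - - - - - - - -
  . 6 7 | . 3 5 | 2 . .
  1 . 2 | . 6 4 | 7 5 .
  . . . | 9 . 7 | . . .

Step 1. [r2c9∈{4,6,7}] 6 has one home in box 3: r2c9, so r2c9=6.
Step 2. [r2c1∈{5}] r2c1 is down to just 5 ⇒ r2c1=5.
Step 3. [r5c7∈{1,6,9}] 9 has one home in col 7: r5c7, so r5c7=9.
Step 4. [r4c8∈{1,6,7}] across row 4, 7 lands solely at r4c8, so r4c8=7.
Step 5. [r3c8∈{4}] nothing but 4 survives at r3c8 ⇒ r3c8=4.
Step 6. [r6c4∈{2,7}] in col 4, 2 fits only at r6c4, so r6c4=2.
Step 7. [r6c9∈{8}] r6c9 is down to just 8, so r6c9=8.
Step 8. [r9c2∈{3,4,5}] across col 2, 4 lands solely at r9c2. So r9c2=4.
Step 9. [r6c5∈{7}] r6c5 has the single candidate 7, so r6c5=7.
Step 10. [r2c5∈{1}] r2c5 is down to just 1, so r2c5=1.
Step 11. [r6c8∈{6}] r6c8's peers cover all but 6. So r6c8=6.
Step 12. [r6c2∈{3,5,9}] across col 2, 5 lands solely at r6c2, so r6c2=5.
Step 13. [r9c9∈{3}] r9c9's peers cover all but 3 ⇒ r9c9=3.
Step 14. [r4c3∈{1,6}] r4c3 is the only open cell in row 4 admitting 6, so r4c3=6.
Step 15. [r3c3∈{1,3,9}] in col 3, 1 fits only at r3c3, so r3c3=1.
Step 16. [r7c4∈{1,8}] 1 has one home in col 4: r7c4. So r7c4=1.
Step 17. [r7c8∈{8}] nothing but 8 survives at r7c8. So r7c8=8.
Step 18. [r7c1∈{9}] only 9 remains possible at r7c1, so r7c1=9.
Step 19. [r3c2∈{3,9}] col 2 places 9 nowhere but r3c2, so r3c2=9.
Step 20. [r1c3∈{3}] only 3 remains possible at r1c3. So r1c3=3.
Step 21. [r4c7∈{1}] r4c7 has the single candidate 1, so r4c7=1.
Step 22. [r5c9∈{2}] r5c9 is down to just 2, so r5c9=2.
Step 23. [r9c3∈{5}] r9c3 is down to just 5, so r9c3=5.
Step 24. [r6c3∈{9}] only 9 remains possible at r6c3, so r6c3=9.
Step 25. [r8c9∈{9}] r8c9 is down to just 9. So r8c9=9.
Step 26. [r9c7∈{6}] r9c7 has the single candidate 6. So r9c7=6.
Step 27. [r7c9∈{4}] r7c9's peers cover all but 4 ⇒ r7c9=4.
Step 28. [r6c1∈{3}] r6c1's peers cover all but 3, so r6c1=3.
Step 29. [r5c6∈{6}] r5c6 is down to just 6. So r5c6=6.
Step 30. [r8c4∈{8}] r8c4 has the single candidate 8. So r8c4=8.
Step 31. [r9c8∈{1}] r9c8's peers cover all but 1. So r9c8=1.
Step 32. [r2c3∈{4}] r2c3's peers cover all but 4 ⇒ r2c3=4.
Step 33. [r3c5∈{5}] r3c5 is down to just 5. So r3c5=5.
Step 34. [r9c5∈{2}] only 2 remains possible at r9c5, so r9c5=2.
Step 35. [r8c2∈{3}] r8c2 has the single candidate 3. So r8c2=3.
Step 36. [r3c6∈{3}] r3c6's peers cover all but 3. So r3c6=3.
Step 37. [r5c1∈{7}] r5c1's peers cover all but 7 ⇒ r5c1=7.
Step 38. [r3c9∈{7}] r3c9 has the single candidate 7. So r3c9=7.
Step 39. [r1c1∈{6}] nothing but 6 survives at r1c1. So r1c1=6.
Step 40. [r5c5∈{4}] r5c5's peers cover all but 4. So r5c5=4.
Step 41. [r9c1∈{8}] r9c1 has the single candidate 8. So r9c1=8.
Step 42. [r5c2∈{1}] nothing but 1 survives at r5c2, so r5c2=1.
Step 43. [r2c4∈{7}] r2c4 has the single candidate 7. So r2c4=7.
Step 44. [r1c6∈{9}] only 9 remains possible at r1c6. So r1c6=9.

Answer: 6 7 3 4 8 9 5 2 1 / 5 8 4 7 1 2 3 9 6 / 2 9 1 6 5 3 8 4 7 / 4 2 6 3 9 8 1 7 5 / 7 1 8 5 4 6 9 3 2 / 3 5 9 2 7 1 4 6 8 / 9 6 7 1 3 5 2 8 4 / 1 3 2 8 6 4 7 5 9 / 8 4 5 9 2 7 6 1 3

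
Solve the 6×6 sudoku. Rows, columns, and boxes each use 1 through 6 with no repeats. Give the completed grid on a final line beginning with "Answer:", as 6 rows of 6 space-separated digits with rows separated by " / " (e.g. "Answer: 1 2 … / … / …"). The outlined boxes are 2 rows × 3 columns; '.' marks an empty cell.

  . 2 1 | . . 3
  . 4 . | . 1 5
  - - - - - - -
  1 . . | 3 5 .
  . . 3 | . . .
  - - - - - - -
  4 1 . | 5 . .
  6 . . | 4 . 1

Step 1. [r4c1∈{2,5}] r4c1 is the only open cell in col 1 admitting 2 ⇒ r4c1=2.
Step 2. [r5c3∈{2}] r5c3's peers cover all but 2 ⇒ r5c3=2.
Step 3. [r1c4∈{6}] nothing but 6 survives at r1c4. So r1c4=6.
Step 4. [r5c6∈{6}] r5c6 has the single candidate 6. So r5c6=6.
Step 5. [r6c2∈{3,5}] r6c2 is the only open cell in col 2 admitting 3, so r6c2=3.
Step 6. [r3c3∈{4,6}] across col 3, 4 lands solely at r3c3. So r3c3=4.
Step 7. [r4c5∈{4,6}] r4c5 is the only open cell in col 5 admitting 6. So r4c5=6.
Step 8. [r2c3∈{6}] r2c3's peers cover all but 6, so r2c3=6.
Step 9. [r2c1∈{3}] r2c1's peers cover all but 3, so r2c1=3.
Step 10. [r3c6∈{2}] r3c6's peers cover all but 2. So r3c6=2.
Step 11. [r2c4∈{2}] nothing but 2 survives at r2c4 ⇒ r2c4=2.
Step 12. [r3c2∈{6}] only 6 remains possible at r3c2, so r3c2=6.
Step 13. [r6c3∈{5}] r6c3 has the single candidate 5 ⇒ r6c3=5.
Step 14. [r4c6∈{4}] nothing but 4 survives at r4c6. So r4c6=4.
Step 15. [r4c2∈{5}] r4c2 has the single candidate 5 ⇒ r4c2=5.
Step 16. [r5c5∈{3}] only 3 remains possible at r5c5. So r5c5=3.
Step 17. [r4c4∈{1}] nothing but 1 survives at r4c4. So r4c4=1.
Step 18. [r1c1∈{5}] nothing but 5 survives at r1c1, so r1c1=5.
Step 19. [r6c5∈{2}] r6c5 is down to just 2, so r6c5=2.
Step 20. [r1c5∈{4}] r1c5 has the single candidate 4 ⇒ r1c5=4.

Answer: 5 2 1 6 4 3 / 3 4 6 2 1 5 / 1 6 4 3 5 2 / 2 5 3 1 6 4 / 4 1 2 5 3 6 / 6 3 5 4 2 1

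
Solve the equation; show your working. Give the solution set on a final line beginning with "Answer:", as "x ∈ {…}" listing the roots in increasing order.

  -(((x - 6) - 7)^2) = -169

Step 1. [-(((x - 6) - 7)^2) = -169] leading − — multiply by −1. So neg: ((x - 6) - 7)^2 = 169.
Step 2. [((x - 6) - 7)^2 = 169] LHS squared, RHS 169 ≥ 0: apply √ (±) ⇒ sqrt: (x - 6) - 7 = 13 or -13.
Step 3. [(x - 6) - 7 = 13 or -13] peel the -7: add 7 from each side ⇒ sub: x - 6 = 20 or -6.
Step 4. [x - 6 = 20 or -6] add 6: x sits inside (… - 6), so sub: x = 26 or 0.

Answer: x ∈ {0, 26}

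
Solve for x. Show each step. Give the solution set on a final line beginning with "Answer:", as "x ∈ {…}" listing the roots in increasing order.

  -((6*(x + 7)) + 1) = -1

Step 1. [-((6*(x + 7)) + 1) = -1] flip signs both sides ⇒ neg: (6*(x + 7)) + 1 = 1.
Step 2. [(6*(x + 7)) + 1 = 1] peel the +1: subtract 1 from each side. So sub: 6*(x + 7) = 0.
Step 3. [6*(x + 7) = 0] 6·(inner) — divide through by 6, so div: x + 7 = 0.
Step 4. [x + 7 = 0] 7 comes off first (subtract 7) ⇒ sub: x = -7.

Answer: x ∈ {-7}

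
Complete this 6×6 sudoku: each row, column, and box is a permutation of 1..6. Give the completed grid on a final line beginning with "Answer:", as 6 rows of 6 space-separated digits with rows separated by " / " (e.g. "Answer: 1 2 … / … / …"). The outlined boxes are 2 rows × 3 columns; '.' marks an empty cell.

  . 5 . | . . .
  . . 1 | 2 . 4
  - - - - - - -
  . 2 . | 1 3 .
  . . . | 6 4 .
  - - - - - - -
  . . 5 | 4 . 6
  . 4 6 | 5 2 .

Step 1. [r2c2∈{3,6}] r2c2 is the only open cell in col 2 admitting 6 ⇒ r2c2=6.
Step 2. [r2c1∈{3}] only 3 remains possible at r2c1. So r2c1=3.
Step 3. [r6c1∈{1}] nothing but 1 survives at r6c1 ⇒ r6c1=1.
Step 4. [r3c6∈{5}] r3c6 is down to just 5. So r3c6=5.
Step 5. [r1c6∈{1,3}] r1c6 is the only open cell in col 6 admitting 1. So r1c6=1.
Step 6. [r3c3∈{4}] only 4 remains possible at r3c3, so r3c3=4.
Step 7. [r5c2∈{3}] r5c2's peers cover all but 3, so r5c2=3.
Step 8. [r5c1∈{2}] r5c1's peers cover all but 2. So r5c1=2.
Step 9. [r1c4∈{3}] nothing but 3 survives at r1c4, so r1c4=3.
Step 10. [r3c1∈{6}] r3c1's peers cover all but 6, so r3c1=6.
Step 11. [r4c6∈{2}] r4c6's peers cover all but 2. So r4c6=2.
Step 12. [r1c1∈{4}] r1c1's peers cover all but 4, so r1c1=4.
Step 13. [r1c5∈{6}] r1c5 has the single candidate 6. So r1c5=6.
Step 14. [r4c3∈{3}] only 3 remains possible at r4c3, so r4c3=3.
Step 15. [r6c6∈{3}] nothing but 3 survives at r6c6. So r6c6=3.
Step 16. [r4c1∈{5}] r4c1 is down to just 5, so r4c1=5.
Step 17. [r1c3∈{2}] r1c3 is down to just 2. So r1c3=2.
Step 18. [r5c5∈{1}] r5c5's peers cover all but 1 ⇒ r5c5=1.
Step 19. [r2c5∈{5}] r2c5's peers cover all but 5 ⇒ r2c5=5.
Step 20. [r4c2∈{1}] r4c2 is down to just 1, so r4c2=1.

Answer: 4 5 2 3 6 1 / 3 6 1 2 5 4 / 6 2 4 1 3 5 / 5 1 3 6 4 2 / 2 3 5 4 1 6 / 1 4 6 5 2 3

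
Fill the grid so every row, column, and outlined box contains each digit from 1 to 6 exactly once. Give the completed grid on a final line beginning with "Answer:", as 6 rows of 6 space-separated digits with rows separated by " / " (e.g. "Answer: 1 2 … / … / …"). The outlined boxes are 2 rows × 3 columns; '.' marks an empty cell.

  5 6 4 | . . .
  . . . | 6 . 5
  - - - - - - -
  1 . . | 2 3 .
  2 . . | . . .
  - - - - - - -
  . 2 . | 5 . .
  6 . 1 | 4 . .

Step 1. [r5c3∈{3}] r5c3's peers cover all but 3 ⇒ r5c3=3.
Step 2. [r4c5∈{1,4,5,6}] across col 5, 5 lands solely at r4c5. So r4c5=5.
Step 3. [r6c5∈{2}] r6c5 is down to just 2. So r6c5=2.
Step 4. [r1c5∈{1}] r1c5 is down to just 1, so r1c5=1.
Step 5. [r4c2∈{3,4}] in row 4, 3 fits only at r4c2 ⇒ r4c2=3.
Step 6. [r4c6∈{1,4,6}] r4c6 is the only open cell in row 4 admitting 4 ⇒ r4c6=4.
Step 7. [r3c6∈{6}] only 6 remains possible at r3c6. So r3c6=6.
Step 8. [r1c4∈{3}] nothing but 3 survives at r1c4, so r1c4=3.
Step 9. [r3c3∈{5}] r3c3's peers cover all but 5. So r3c3=5.
Step 10. [r3c2∈{4}] r3c2's peers cover all but 4, so r3c2=4.
Step 11. [r6c2∈{5}] r6c2 is down to just 5 ⇒ r6c2=5.
Step 12. [r4c3∈{6}] r4c3's peers cover all but 6, so r4c3=6.
Step 13. [r4c4∈{1}] r4c4 has the single candidate 1 ⇒ r4c4=1.
Step 14. [r2c2∈{1}] r2c2 is down to just 1. So r2c2=1.
Step 15. [r5c5∈{6}] r5c5 is down to just 6 ⇒ r5c5=6.
Step 16. [r5c6∈{1}] only 1 remains possible at r5c6 ⇒ r5c6=1.
Step 17. [r2c3∈{2}] r2c3's peers cover all but 2 ⇒ r2c3=2.
Step 18. [r2c1∈{3}] only 3 remains possible at r2c1, so r2c1=3.
Step 19. [r5c1∈{4}] r5c1's peers cover all but 4, so r5c1=4.
Step 20. [r2c5∈{4}] only 4 remains possible at r2c5 ⇒ r2c5=4.
Step 21. [r6c6∈{3}] r6c6's peers cover all but 3, so r6c6=3.
Step 22. [r1c6∈{2}] r1c6 has the single candidate 2. So r1c6=2.

Answer: 5 6 4 3 1 2 / 3 1 2 6 4 5 / 1 4 5 2 3 6 / 2 3 6 1 5 4 / 4 2 3 5 6 1 / 6 5 1 4 2 3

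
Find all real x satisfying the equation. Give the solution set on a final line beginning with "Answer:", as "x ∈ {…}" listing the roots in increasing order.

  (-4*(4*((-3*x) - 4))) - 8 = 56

Step 1. [(-4*(4*((-3*x) - 4))) - 8 = 56] -4 | LHS and -4 | 56: pull -4 out. So factor: (4*((-3*x) - 4)) + 2 = -14.
Step 2. [(4*((-3*x) - 4)) + 2 = -14] subtract 2: x sits inside (… + 2). So sub: 4*((-3*x) - 4) = -16.
Step 3. [4*((-3*x) - 4) = -16] leading coefficient 4: divide by 4, so div: (-3*x) - 4 = -4.
Step 4. [(-3*x) - 4 = -4] 4 comes off first (add 4) ⇒ sub: -3*x = 0.
Step 5. [-3*x = 0] divide by the outer -3. So div: x = 0.

Answer: x ∈ {0}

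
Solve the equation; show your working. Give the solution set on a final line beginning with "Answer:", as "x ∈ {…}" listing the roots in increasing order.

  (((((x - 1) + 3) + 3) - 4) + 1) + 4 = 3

Step 1. [(((((x - 1) + 3) + 3) - 4) + 1) + 4 = 3] +4 is outermost — subtract 4 both sides ⇒ sub: ((((x - 1) + 3) + 3) - 4) + 1 = -1.
Step 2. [((((x - 1) + 3) + 3) - 4) + 1 = -1] the outer +1 inverts by subtracting 1, so sub: (((x - 1) + 3) + 3) - 4 = -2.
Step 3. [(((x - 1) + 3) + 3) - 4 = -2] add 4: x sits inside (… - 4). So sub: ((x - 1) + 3) + 3 = 2.
Step 4. [((x - 1) + 3) + 3 = 2] subtract 3: x sits inside (… + 3), so sub: (x - 1) + 3 = -1.
Step 5. [(x - 1) + 3 = -1] 3 comes off first (subtract 3). So sub: x - 1 = -4.
Step 6. [x - 1 = -4] add 1: x sits inside (… - 1). So sub: x = -3.

Answer: x ∈ {-3}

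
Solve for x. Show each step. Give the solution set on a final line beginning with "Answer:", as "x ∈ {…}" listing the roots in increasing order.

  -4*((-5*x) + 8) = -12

Step 1. [-4*((-5*x) + 8) = -12] divide by the outer -4, so div: (-5*x) + 8 = 3.
Step 2. [(-5*x) + 8 = 3] peel the +8: subtract 8 from each side ⇒ sub: -5*x = -5.
Step 3. [-5*x = -5] -5·(inner) — divide through by -5. So div: x = 1.

Answer: x ∈ {1}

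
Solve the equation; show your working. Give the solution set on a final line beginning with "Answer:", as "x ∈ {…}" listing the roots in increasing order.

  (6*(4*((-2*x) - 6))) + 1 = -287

Step 1. [(6*(4*((-2*x) - 6))) + 1 = -287] 1 comes off first (subtract 1). So sub: 6*(4*((-2*x) - 6)) = -288.
Step 2. [6*(4*((-2*x) - 6)) = -288] 6·(inner) — divide through by 6, so div: 4*((-2*x) - 6) = -48.
Step 3. [4*((-2*x) - 6) = -48] LHS = 4·(…); ÷4 both sides, so div: (-2*x) - 6 = -12.
Step 4. [(-2*x) - 6 = -12] -2 divides every term; factor it out ⇒ factor: x + 3 = 6.
Step 5. [x + 3 = 6] +3 is outermost — subtract 3 both sides. So sub: x = 3.

Answer: x ∈ {3}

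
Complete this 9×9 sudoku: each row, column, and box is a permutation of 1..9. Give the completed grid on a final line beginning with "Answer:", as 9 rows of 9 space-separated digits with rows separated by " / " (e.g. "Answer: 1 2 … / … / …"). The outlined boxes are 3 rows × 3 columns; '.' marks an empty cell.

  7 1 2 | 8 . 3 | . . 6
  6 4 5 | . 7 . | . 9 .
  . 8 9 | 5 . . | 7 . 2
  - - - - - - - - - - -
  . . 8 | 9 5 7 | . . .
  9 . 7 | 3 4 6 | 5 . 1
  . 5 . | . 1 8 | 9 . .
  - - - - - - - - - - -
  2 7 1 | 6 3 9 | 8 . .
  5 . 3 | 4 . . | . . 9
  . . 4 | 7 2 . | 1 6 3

Step 1. [r4c2∈{2,3,6}] col 2 places 3 nowhere but r4c2, so r4c2=3.
Step 2. [r4c9∈{4}] r4c9's peers cover all but 4. So r4c9=4.
Step 3. [r4c8∈{2}] r4c8's peers cover all but 2, so r4c8=2.
Step 4. [r2c4∈{1,2}] r2c4 is the only open cell in col 4 admitting 1 ⇒ r2c4=1.
Step 5. [r7c8∈{4,5}] in row 7, 4 fits only at r7c8 ⇒ r7c8=4.
Step 6. [r6c8∈{3,7}] row 6 places 3 nowhere but r6c8. So r6c8=3.
Step 7. [r8c6∈{1}] only 1 remains possible at r8c6. So r8c6=1.
Step 8. [r5c2∈{2}] r5c2 is down to just 2. So r5c2=2.
Step 9. [r9c2∈{9}] nothing but 9 survives at r9c2 ⇒ r9c2=9.
Step 10. [r5c8∈{8}] r5c8's peers cover all but 8 ⇒ r5c8=8.
Step 11. [r8c8∈{7}] r8c8's peers cover all but 7 ⇒ r8c8=7.
Step 12. [r6c9∈{7}] r6c9 has the single candidate 7. So r6c9=7.
Step 13. [r3c8∈{1}] r3c8's peers cover all but 1 ⇒ r3c8=1.
Step 14. [r1c7∈{4}] r1c7 is down to just 4. So r1c7=4.
Step 15. [r6c1∈{4}] r6c1 has the single candidate 4, so r6c1=4.
Step 16. [r4c7∈{6}] r4c7 has the single candidate 6. So r4c7=6.
Step 17. [r8c2∈{6}] nothing but 6 survives at r8c2 ⇒ r8c2=6.
Step 18. [r6c3∈{6}] only 6 remains possible at r6c3, so r6c3=6.
Step 19. [r8c7∈{2}] nothing but 2 survives at r8c7 ⇒ r8c7=2.
Step 20. [r3c1∈{3}] nothing but 3 survives at r3c1, so r3c1=3.
Step 21. [r3c5∈{6}] r3c5's peers cover all but 6, so r3c5=6.
Step 22. [r9c1∈{8}] r9c1 has the single candidate 8. So r9c1=8.
Step 23. [r1c8∈{5}] r1c8's peers cover all but 5. So r1c8=5.
Step 24. [r8c5∈{8}] only 8 remains possible at r8c5. So r8c5=8.
Step 25. [r3c6∈{4}] r3c6 has the single candidate 4 ⇒ r3c6=4.
Step 26. [r6c4∈{2}] nothing but 2 survives at r6c4, so r6c4=2.
Step 27. [r2c9∈{8}] r2c9's peers cover all but 8, so r2c9=8.
Step 28. [r7c9∈{5}] r7c9 is down to just 5. So r7c9=5.
Step 29. [r9c6∈{5}] nothing but 5 survives at r9c6 ⇒ r9c6=5.
Step 30. [r2c6∈{2}] r2c6 has the single candidate 2, so r2c6=2.
Step 31. [r1c5∈{9}] r1c5's peers cover all but 9, so r1c5=9.
Step 32. [r4c1∈{1}] r4c1 has the single candidate 1. So r4c1=1.
Step 33. [r2c7∈{3}] only 3 remains possible at r2c7 ⇒ r2c7=3.

Answer: 7 1 2 8 9 3 4 5 6 / 6 4 5 1 7 2 3 9 8 / 3 8 9 5 6 4 7 1 2 / 1 3 8 9 5 7 6 2 4 / 9 2 7 3 4 6 5 8 1 / 4 5 6 2 1 8 9 3 7 / 2 7 1 6 3 9 8 4 5 / 5 6 3 4 8 1 2 7 9 / 8 9 4 7 2 5 1 6 3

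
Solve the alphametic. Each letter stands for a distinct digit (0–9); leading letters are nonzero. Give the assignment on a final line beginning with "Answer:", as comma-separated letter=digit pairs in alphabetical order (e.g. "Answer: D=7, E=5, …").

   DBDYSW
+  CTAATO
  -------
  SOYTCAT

Step 1. [col 1: W + O ≡ T (mod 10)] W=6 is one option consistent with column 1 (W + O ≡ T (mod 10), carry-in 0) — take it ⇒ W=6.
Step 2. [col 1: W + O ≡ T (mod 10)] no forcing yet in column 1 (carry-in 0); O=7 is free and consistent — try it. So O=7.
Step 3. [S] the sum has 7 digits but both addends have 6; that extra leading digit S is the final carry, namely 1. So S=1.
Step 4. [col 1: W + O ≡ T (mod 10)] column 1 reads W+O+carry(0)=T with W=6, O=7; with digits 1,6,7 already taken and all letters distinct, the only value for T is 3, so T=3.
Step 5. [col 2: S + T ≡ A (mod 10)] in column 2 we have S+T≡A with carry-in 1; given S=1, T=3 and digits 1,3,6,7 already taken and all letters distinct, that pins A to 5, so A=5.
Step 6. [col 3: Y + A ≡ C (mod 10)] column 3 (Y + A ≡ C (mod 10), carry-in 0) doesn't pin Y yet; pick Y=4 and continue, so Y=4.
Step 7. [col 3: Y + A ≡ C (mod 10)] column 3: given Y=4, A=5, carry-in 0, and digits 1,3,4,5,6,7 already taken and all letters distinct, Y+A≡C (mod 10) forces C=9 ⇒ C=9.
Step 8. [col 4: D + A ≡ T (mod 10)] in column 4 we have D+A≡T with carry-in 0; given A=5, T=3 and digits 1,3,4,5,6,7,9 already taken and all letters distinct, that pins D to 8 ⇒ D=8.
Step 9. [col 5: B + T ≡ Y (mod 10)] column 5: given T=3, Y=4, carry-in 1, and digits 1,3,4,5,6,7,8,9 already taken and all letters distinct, B+T≡Y (mod 10) forces B=0, so B=0.

Answer: A=5, B=0, C=9, D=8, O=7, S=1, T=3, W=6, Y=4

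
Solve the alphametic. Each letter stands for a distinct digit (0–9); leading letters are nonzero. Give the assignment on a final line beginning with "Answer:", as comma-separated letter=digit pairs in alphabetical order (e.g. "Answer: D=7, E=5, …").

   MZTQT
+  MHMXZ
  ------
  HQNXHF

Step 1. [col 1: T + Z ≡ F (mod 10)] no forcing yet in column 1 (carry-in 0); F=2 is free and consistent — try it. So F=2.
Step 2. [col 1: T + Z ≡ F (mod 10)] no forcing yet in column 1 (carry-in 0); Z=7 is free and consistent — try it. So Z=7.
Step 3. [H] H is the leading digit of a 6-digit sum of two 5-digit numbers; the final carry is exactly 1, so H=1.
Step 4. [col 1: T + Z ≡ F (mod 10)] column 1: given Z=7, F=2, carry-in 0, and digits 1,2,7 already taken and all letters distinct, T+Z≡F (mod 10) forces T=5. So T=5.
Step 5. [col 2: Q + X ≡ H (mod 10)] several values work for Q in column 2 (Q + X ≡ H (mod 10), carry-in 1); try Q=6. So Q=6.
Step 6. [col 2: Q + X ≡ H (mod 10)] column 2: given Q=6, H=1, carry-in 1, and digits 1,2,5,6,7 already taken and all letters distinct, Q+X≡H (mod 10) forces X=4. So X=4.
Step 7. [col 3: T + M ≡ X (mod 10)] in column 3 we have T+M≡X with carry-in 1; given T=5, X=4 and digits 1,2,4,5,6,7 already taken and all letters distinct, that pins M to 8. So M=8.
Step 8. [col 4: Z + H ≡ N (mod 10)] from column 4 (Z=7, H=1, carry-in 1, digits 1,2,4,5,6,7,8 already taken and all letters distinct): N must equal 9. So N=9.

Answer: F=2, H=1, M=8, N=9, Q=6, T=5, X=4, Z=7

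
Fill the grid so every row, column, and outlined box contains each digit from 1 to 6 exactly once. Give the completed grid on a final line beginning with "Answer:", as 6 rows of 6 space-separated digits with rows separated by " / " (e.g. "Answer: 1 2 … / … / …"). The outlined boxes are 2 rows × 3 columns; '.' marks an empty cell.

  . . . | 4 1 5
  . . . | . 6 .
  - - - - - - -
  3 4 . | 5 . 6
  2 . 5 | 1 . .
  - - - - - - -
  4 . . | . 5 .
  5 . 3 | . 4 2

Step 1. [r6c2∈{1,6}] 1 has one home in row 6: r6c2 ⇒ r6c2=1.
Step 2. [r2c6∈{3}] r2c6 has the single candidate 3, so r2c6=3.
Step 3. [r2c4∈{2}] nothing but 2 survives at r2c4. So r2c4=2.
Step 4. [r4c2∈{6}] nothing but 6 survives at r4c2, so r4c2=6.
Step 5. [r5c3∈{2,6}] r5c3 is the only open cell in box 5 admitting 6. So r5c3=6.
Step 6. [r1c3∈{2}] r1c3's peers cover all but 2 ⇒ r1c3=2.
Step 7. [r3c3∈{1}] r3c3's peers cover all but 1 ⇒ r3c3=1.
Step 8. [r1c2∈{3}] r1c2 is down to just 3. So r1c2=3.
Step 9. [r6c4∈{6}] only 6 remains possible at r6c4. So r6c4=6.
Step 10. [r2c2∈{5}] nothing but 5 survives at r2c2. So r2c2=5.
Step 11. [r4c6∈{4}] only 4 remains possible at r4c6. So r4c6=4.
Step 12. [r5c2∈{2}] r5c2's peers cover all but 2 ⇒ r5c2=2.
Step 13. [r5c4∈{3}] r5c4 has the single candidate 3. So r5c4=3.
Step 14. [r4c5∈{3}] r4c5 has the single candidate 3. So r4c5=3.
Step 15. [r3c5∈{2}] nothing but 2 survives at r3c5. So r3c5=2.
Step 16. [r1c1∈{6}] r1c1 has the single candidate 6, so r1c1=6.
Step 17. [r2c3∈{4}] nothing but 4 survives at r2c3. So r2c3=4.
Step 18. [r5c6∈{1}] r5c6 is down to just 1. So r5c6=1.
Step 19. [r2c1∈{1}] r2c1 is down to just 1. So r2c1=1.

Answer: 6 3 2 4 1 5 / 1 5 4 2 6 3 / 3 4 1 5 2 6 / 2 6 5 1 3 4 / 4 2 6 3 5 1 / 5 1 3 6 4 2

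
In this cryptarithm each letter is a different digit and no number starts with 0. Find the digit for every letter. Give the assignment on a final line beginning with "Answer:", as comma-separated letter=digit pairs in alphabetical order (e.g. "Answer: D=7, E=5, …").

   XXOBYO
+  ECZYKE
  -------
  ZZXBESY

Step 1. [col 1: O + E ≡ Y (mod 10)] E=3 is one option consistent with column 1 (O + E ≡ Y (mod 10), carry-in 0) — take it. So E=3.
Step 2. [col 1: O + E ≡ Y (mod 10)] no forcing yet in column 1 (carry-in 0); Y=7 is free and consistent — try it, so Y=7.
Step 3. [col 1: O + E ≡ Y (mod 10)] column 1: given E=3, Y=7, carry-in 0, and digits 3,7 already taken and all letters distinct, O+E≡Y (mod 10) forces O=4, so O=4.
Step 4. [Z] Z is the leading digit of a 7-digit sum of two 6-digit numbers; the final carry is exactly 1 ⇒ Z=1.
Step 5. [col 2: Y + K ≡ S (mod 10)] several values work for K in column 2 (Y + K ≡ S (mod 10), carry-in 0); try K=2, so K=2.
Step 6. [col 2: Y + K ≡ S (mod 10)] from column 2 (Y=7, K=2, carry-in 0, digits 1,2,3,4,7 already taken and all letters distinct): S must equal 9. So S=9.
Step 7. [col 3: B + Y ≡ E (mod 10)] from column 3 (Y=7, E=3, carry-in 0, digits 1,2,3,4,7,9 already taken and all letters distinct): B must equal 6 ⇒ B=6.
Step 8. [col 5: X + C ≡ X (mod 10)] column 5 reads X+C+carry(0)=X with nothing yet; with digits 1,2,3,4,6,7,9 already taken and all letters distinct, the only value for C is 0. So C=0.
Step 9. [col 5: X + C ≡ X (mod 10)] several values work for X in column 5 (X + C ≡ X (mod 10), carry-in 0); try X=8 ⇒ X=8.

Answer: B=6, C=0, E=3, K=2, O=4, S=9, X=8, Y=7, Z=1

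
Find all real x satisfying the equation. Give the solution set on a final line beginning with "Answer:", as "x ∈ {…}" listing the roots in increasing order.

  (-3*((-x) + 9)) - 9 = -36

Step 1. [(-3*((-x) + 9)) - 9 = -36] 9 comes off first (add 9). So sub: -3*((-x) + 9) = -27.
Step 2. [-3*((-x) + 9) = -27] divide by the outer -3, so div: (-x) + 9 = 9.
Step 3. [(-x) + 9 = 9] the outer +9 inverts by subtracting 9 ⇒ sub: -x = 0.
Step 4. [-x = 0] leading − — multiply by −1 ⇒ neg: x = 0.

Answer: x ∈ {0}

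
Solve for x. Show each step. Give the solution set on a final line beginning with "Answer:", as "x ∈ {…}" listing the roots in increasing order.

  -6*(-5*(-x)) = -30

Step 1. [-6*(-5*(-x)) = -30] -6 out front; divide by -6 ⇒ div: -5*(-x) = 5.
Step 2. [-5*(-x) = 5] -5·(inner) — divide through by -5. So div: -x = -1.
Step 3. [-x = -1] flip signs both sides. So neg: x = 1.

Answer: x ∈ {1}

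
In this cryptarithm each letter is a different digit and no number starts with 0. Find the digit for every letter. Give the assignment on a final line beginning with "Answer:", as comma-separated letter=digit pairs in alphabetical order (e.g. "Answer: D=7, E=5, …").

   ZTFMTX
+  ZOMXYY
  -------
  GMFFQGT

Step 1. [col 1: X + Y ≡ T (mod 10)] several values work for Y in column 1 (X + Y ≡ T (mod 10), carry-in 0); try Y=6, so Y=6.
Step 2. [G] adding two 6-digit numbers gives at most 6+1 digits, and here it does — G is that final carry and must be 1. So G=1.
Step 3. [col 1: X + Y ≡ T (mod 10)] X=8 is one option consistent with column 1 (X + Y ≡ T (mod 10), carry-in 0) — take it ⇒ X=8.
Step 4. [col 1: X + Y ≡ T (mod 10)] column 1 reads X+Y+carry(0)=T with X=8, Y=6; with digits 1,6,8 already taken and all letters distinct, the only value for T is 4 ⇒ T=4.
Step 5. [col 3: M + X ≡ Q (mod 10)] column 3 (M + X ≡ Q (mod 10), carry-in 1) doesn't pin M yet; pick M=0 and continue, so M=0.
Step 6. [col 3: M + X ≡ Q (mod 10)] column 3: given M=0, X=8, carry-in 1, and digits 0,1,4,6,8 already taken and all letters distinct, M+X≡Q (mod 10) forces Q=9. So Q=9.
Step 7. [col 4: F + M ≡ F (mod 10)] column 4 (F + M ≡ F (mod 10), carry-in 0) doesn't pin F yet; pick F=7 and continue. So F=7.
Step 8. [col 5: T + O ≡ F (mod 10)] in column 5 we have T+O≡F with carry-in 0; given T=4, F=7 and digits 0,1,4,6,7,8,9 already taken and all letters distinct, that pins O to 3, so O=3.
Step 9. [col 6: Z + Z ≡ M (mod 10)] from column 6 (M=0, carry-in 0, digits 0,1,3,4,6,7,8,9 already taken and all letters distinct): Z must equal 5, so Z=5.

Answer: F=7, G=1, M=0, O=3, Q=9, T=4, X=8, Y=6, Z=5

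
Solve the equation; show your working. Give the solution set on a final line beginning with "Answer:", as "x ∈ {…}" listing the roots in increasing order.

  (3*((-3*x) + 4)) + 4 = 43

Step 1. [(3*((-3*x) + 4)) + 4 = 43] the outer +4 inverts by subtracting 4. So sub: 3*((-3*x) + 4) = 39.
Step 2. [3*((-3*x) + 4) = 39] divide by the outer 3 ⇒ div: (-3*x) + 4 = 13.
Step 3. [(-3*x) + 4 = 13] the outer +4 inverts by subtracting 4 ⇒ sub: -3*x = 9.
Step 4. [-3*x = 9] LHS = -3·(…); ÷-3 both sides ⇒ div: x = -3.

Answer: x ∈ {-3}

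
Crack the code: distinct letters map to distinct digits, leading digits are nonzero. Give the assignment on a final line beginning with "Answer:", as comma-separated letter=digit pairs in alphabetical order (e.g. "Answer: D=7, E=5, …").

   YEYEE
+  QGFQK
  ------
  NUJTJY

Step 1. [N] N is the leading digit of a 6-digit sum of two 5-digit numbers; the final carry is exactly 1, so N=1.
Step 2. [col 1: E + K ≡ Y (mod 10)] K=7 is one option consistent with column 1 (E + K ≡ Y (mod 10), carry-in 0) — take it, so K=7.
Step 3. [col 1: E + K ≡ Y (mod 10)] several values work for Y in column 1 (E + K ≡ Y (mod 10), carry-in 0); try Y=3. So Y=3.
Step 4. [col 1: E + K ≡ Y (mod 10)] from column 1 (K=7, Y=3, carry-in 0, digits 1,3,7 already taken and all letters distinct): E must equal 6. So E=6.
Step 5. [col 2: E + Q ≡ J (mod 10)] column 2 (E + Q ≡ J (mod 10), carry-in 1) doesn't pin J yet; pick J=5 and continue, so J=5.
Step 6. [col 2: E + Q ≡ J (mod 10)] column 2 reads E+Q+carry(1)=J with E=6, J=5; with digits 1,3,5,6,7 already taken and all letters distinct, the only value for Q is 8 ⇒ Q=8.
Step 7. [col 3: Y + F ≡ T (mod 10)] in column 3 we have Y+F≡T with carry-in 1; given Y=3 and digits 1,3,5,6,7,8 already taken and all letters distinct, that pins T to 4, so T=4.
Step 8. [col 3: Y + F ≡ T (mod 10)] from column 3 (Y=3, T=4, carry-in 1, digits 1,3,4,5,6,7,8 already taken and all letters distinct): F must equal 0. So F=0.
Step 9. [col 4: E + G ≡ J (mod 10)] in column 4 we have E+G≡J with carry-in 0; given E=6, J=5 and digits 0,1,3,4,5,6,7,8 already taken and all letters distinct, that pins G to 9, so G=9.
Step 10. [col 5: Y + Q ≡ U (mod 10)] from column 5 (Y=3, Q=8, carry-in 1, digits 0,1,3,4,5,6,7,8,9 already taken and all letters distinct): U must equal 2 ⇒ U=2.

Answer: E=6, F=0, G=9, J=5, K=7, N=1, Q=8, T=4, U=2, Y=3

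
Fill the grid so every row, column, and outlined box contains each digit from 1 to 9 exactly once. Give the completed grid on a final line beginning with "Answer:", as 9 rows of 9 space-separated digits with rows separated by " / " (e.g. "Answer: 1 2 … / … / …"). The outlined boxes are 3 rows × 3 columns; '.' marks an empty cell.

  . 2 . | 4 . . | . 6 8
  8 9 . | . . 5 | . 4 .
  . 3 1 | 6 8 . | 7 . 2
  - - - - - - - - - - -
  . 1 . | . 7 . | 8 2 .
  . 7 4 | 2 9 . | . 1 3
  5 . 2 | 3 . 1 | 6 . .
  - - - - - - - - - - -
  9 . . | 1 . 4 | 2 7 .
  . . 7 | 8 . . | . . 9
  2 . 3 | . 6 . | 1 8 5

Step 1. [r7c5∈{3,5}] row 7 places 3 nowhere but r7c5. So r7c5=3.
Step 2. [r5c1∈{6}] nothing but 6 survives at r5c1. So r5c1=6.
Step 3. [r1c7∈{3,5,9}] across col 7, 9 lands solely at r1c7, so r1c7=9.
Step 4. [r8c2∈{4,5,6}] across row 8, 6 lands solely at r8c2, so r8c2=6.
Step 5. [r7c2∈{5,8}] across col 2, 5 lands solely at r7c2, so r7c2=5.
Step 6. [r8c7∈{3,4}] across col 7, 4 lands solely at r8c7. So r8c7=4.
Step 7. [r2c5∈{1,2}] across row 2, 2 lands solely at r2c5 ⇒ r2c5=2.
Step 8. [r9c4∈{7,9}] col 4 places 9 nowhere but r9c4 ⇒ r9c4=9.
Step 9. [r1c6∈{3,7}] across row 1, 3 lands solely at r1c6. So r1c6=3.
Step 10. [r6c5∈{4}] nothing but 4 survives at r6c5, so r6c5=4.
Step 11. [r6c8∈{9}] r6c8 has the single candidate 9, so r6c8=9.
Step 12. [r6c2∈{8}] nothing but 8 survives at r6c2, so r6c2=8.
Step 13. [r1c1∈{7}] r1c1's peers cover all but 7, so r1c1=7.
Step 14. [r2c7∈{3}] r2c7 is down to just 3. So r2c7=3.
Step 15. [r9c2∈{4}] nothing but 4 survives at r9c2 ⇒ r9c2=4.
Step 16. [r2c4∈{7}] r2c4 has the single candidate 7. So r2c4=7.
Step 17. [r1c5∈{1}] r1c5 has the single candidate 1. So r1c5=1.
Step 18. [r8c8∈{3}] nothing but 3 survives at r8c8, so r8c8=3.
Step 19. [r7c3∈{8}] r7c3's peers cover all but 8. So r7c3=8.
Step 20. [r8c1∈{1}] r8c1's peers cover all but 1, so r8c1=1.
Step 21. [r3c6∈{9}] only 9 remains possible at r3c6 ⇒ r3c6=9.
Step 22. [r3c8∈{5}] nothing but 5 survives at r3c8 ⇒ r3c8=5.
Step 23. [r9c6∈{7}] nothing but 7 survives at r9c6, so r9c6=7.
Step 24. [r2c3∈{6}] r2c3 is down to just 6, so r2c3=6.
Step 25. [r5c6∈{8}] r5c6's peers cover all but 8. So r5c6=8.
Step 26. [r4c9∈{4}] only 4 remains possible at r4c9, so r4c9=4.
Step 27. [r4c6∈{6}] r4c6 is down to just 6, so r4c6=6.
Step 28. [r1c3∈{5}] r1c3 is down to just 5. So r1c3=5.
Step 29. [r5c7∈{5}] nothing but 5 survives at r5c7 ⇒ r5c7=5.
Step 30. [r6c9∈{7}] nothing but 7 survives at r6c9, so r6c9=7.
Step 31. [r3c1∈{4}] r3c1's peers cover all but 4. So r3c1=4.
Step 32. [r4c1∈{3}] r4c1 has the single candidate 3. So r4c1=3.
Step 33. [r8c6∈{2}] r8c6 has the single candidate 2, so r8c6=2.
Step 34. [r7c9∈{6}] r7c9's peers cover all but 6 ⇒ r7c9=6.
Step 35. [r4c4∈{5}] only 5 remains possible at r4c4 ⇒ r4c4=5.
Step 36. [r4c3∈{9}] r4c3 is down to just 9. So r4c3=9.
Step 37. [r8c5∈{5}] r8c5's peers cover all but 5. So r8c5=5.
Step 38. [r2c9∈{1}] only 1 remains possible at r2c9. So r2c9=1.

Answer: 7 2 5 4 1 3 9 6 8 / 8 9 6 7 2 5 3 4 1 / 4 3 1 6 8 9 7 5 2 / 3 1 9 5 7 6 8 2 4 / 6 7 4 2 9 8 5 1 3 / 5 8 2 3 4 1 6 9 7 / 9 5 8 1 3 4 2 7 6 / 1 6 7 8 5 2 4 3 9 / 2 4 3 9 6 7 1 8 5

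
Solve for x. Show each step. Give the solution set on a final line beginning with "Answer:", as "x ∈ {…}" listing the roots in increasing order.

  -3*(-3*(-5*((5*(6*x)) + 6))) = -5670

Step 1. [-3*(-3*(-5*((5*(6*x)) + 6))) = -5670] -3·(inner) — divide through by -3. So div: -3*(-5*((5*(6*x)) + 6)) = 1890.
Step 2. [-3*(-5*((5*(6*x)) + 6)) = 1890] -3 out front; divide by -3 ⇒ div: -5*((5*(6*x)) + 6) = -630.
Step 3. [-5*((5*(6*x)) + 6) = -630] leading coefficient -5: divide by -5, so div: (5*(6*x)) + 6 = 126.
Step 4. [(5*(6*x)) + 6 = 126] 6 comes off first (subtract 6), so sub: 5*(6*x) = 120.
Step 5. [5*(6*x) = 120] leading coefficient 5: divide by 5, so div: 6*x = 24.
Step 6. [6*x = 24] 6 out front; divide by 6, so div: x = 4.

Answer: x ∈ {4}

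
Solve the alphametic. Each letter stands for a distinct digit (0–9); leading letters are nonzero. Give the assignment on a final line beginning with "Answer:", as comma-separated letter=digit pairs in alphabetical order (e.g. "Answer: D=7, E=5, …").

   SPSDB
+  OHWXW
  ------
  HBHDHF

Step 1. [col 1: B + W ≡ F (mod 10)] W=2 is one option consistent with column 1 (B + W ≡ F (mod 10), carry-in 0) — take it ⇒ W=2.
Step 2. [col 1: B + W ≡ F (mod 10)] several values work for F in column 1 (B + W ≡ F (mod 10), carry-in 0); try F=6. So F=6.
Step 3. [col 1: B + W ≡ F (mod 10)] in column 1 we have B+W≡F with carry-in 0; given W=2, F=6 and digits 2,6 already taken and all letters distinct, that pins B to 4. So B=4.
Step 4. [col 2: D + X ≡ H (mod 10)] several values work for X in column 2 (D + X ≡ H (mod 10), carry-in 0); try X=3, so X=3.
Step 5. [col 2: D + X ≡ H (mod 10)] column 2 (D + X ≡ H (mod 10), carry-in 0) doesn't pin H yet; pick H=1 and continue, so H=1.
Step 6. [col 2: D + X ≡ H (mod 10)] in column 2 we have D+X≡H with carry-in 0; given X=3, H=1 and digits 1,2,3,4,6 already taken and all letters distinct, that pins D to 8. So D=8.
Step 7. [col 3: S + W ≡ D (mod 10)] in column 3 we have S+W≡D with carry-in 1; given W=2, D=8 and digits 1,2,3,4,6,8 already taken and all letters distinct, that pins S to 5 ⇒ S=5.
Step 8. [col 4: P + H ≡ H (mod 10)] column 4 reads P+H+carry(0)=H with H=1; with digits 1,2,3,4,5,6,8 already taken and all letters distinct, the only value for P is 0 ⇒ P=0.
Step 9. [col 5: S + O ≡ B (mod 10)] column 5 reads S+O+carry(0)=B with S=5, B=4; with digits 0,1,2,3,4,5,6,8 already taken and all letters distinct, the only value for O is 9 ⇒ O=9.

Answer: B=4, D=8, F=6, H=1, O=9, P=0, S=5, W=2, X=3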